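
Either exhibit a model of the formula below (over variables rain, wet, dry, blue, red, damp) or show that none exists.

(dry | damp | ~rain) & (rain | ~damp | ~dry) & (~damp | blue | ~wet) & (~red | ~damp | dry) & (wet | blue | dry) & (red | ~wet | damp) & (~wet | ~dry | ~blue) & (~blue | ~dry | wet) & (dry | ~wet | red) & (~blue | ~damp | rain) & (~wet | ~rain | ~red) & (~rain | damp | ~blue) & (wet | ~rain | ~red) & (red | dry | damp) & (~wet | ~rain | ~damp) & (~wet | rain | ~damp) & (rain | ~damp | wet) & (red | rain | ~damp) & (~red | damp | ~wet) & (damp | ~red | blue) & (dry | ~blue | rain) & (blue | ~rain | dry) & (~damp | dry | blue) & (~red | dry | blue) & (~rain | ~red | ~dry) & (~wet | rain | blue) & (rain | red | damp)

rain: 1,  wet: 0,  dry: 1,  blue: 0,  red: 0,  damp: 1

Try dry = 1.
Try rain = 1.
Unit clause (~red) forces red = 0.
Try wet = 0.
Unit clause (~blue) forces blue = 0.
All clauses hold; damp can take either value.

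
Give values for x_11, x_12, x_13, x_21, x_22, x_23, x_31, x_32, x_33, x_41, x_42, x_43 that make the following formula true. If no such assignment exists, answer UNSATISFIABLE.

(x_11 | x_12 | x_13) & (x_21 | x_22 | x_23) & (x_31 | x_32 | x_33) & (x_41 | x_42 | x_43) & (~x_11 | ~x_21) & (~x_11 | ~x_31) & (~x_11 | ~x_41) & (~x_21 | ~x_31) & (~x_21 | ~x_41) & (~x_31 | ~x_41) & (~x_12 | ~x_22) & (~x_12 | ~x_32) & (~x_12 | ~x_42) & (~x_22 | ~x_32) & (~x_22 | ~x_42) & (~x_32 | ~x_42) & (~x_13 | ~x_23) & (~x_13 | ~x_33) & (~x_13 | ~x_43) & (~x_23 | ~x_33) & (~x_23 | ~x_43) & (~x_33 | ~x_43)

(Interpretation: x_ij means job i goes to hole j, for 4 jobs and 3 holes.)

UNSATISFIABLE

Try x_11 = 0.
Try x_12 = 1.
Unit clause (~x_22) forces x_22 = 0.
Unit clause (~x_32) forces x_32 = 0.
Unit clause (~x_42) forces x_42 = 0.
Try x_21 = 1.
Unit clause (~x_31) forces x_31 = 0.
Unit clause (x_33) forces x_33 = 1.
Unit clause (~x_41) forces x_41 = 0.
Unit clause (x_43) forces x_43 = 1.
Now (~x_43) is unsatisfied and unit — conflict.
So x_21 must be the other value — set x_21 = 0.
Unit clause (x_23) forces x_23 = 1.
Unit clause (~x_13) forces x_13 = 0.
Unit clause (~x_33) forces x_33 = 0.
Unit clause (x_31) forces x_31 = 1.
Unit clause (~x_41) forces x_41 = 0.
Unit clause (x_43) forces x_43 = 1.
Now (~x_43) is unsatisfied and unit — conflict.
Neither x_21 = 1 nor x_21 = 0 works.
So x_12 must be the other value — set x_12 = 0.
Unit clause (x_13) forces x_13 = 1.
Unit clause (~x_23) forces x_23 = 0.
Unit clause (~x_33) forces x_33 = 0.
Unit clause (~x_43) forces x_43 = 0.
Try x_21 = 1.
Unit clause (~x_31) forces x_31 = 0.
Unit clause (x_32) forces x_32 = 1.
Unit clause (~x_41) forces x_41 = 0.
Unit clause (x_42) forces x_42 = 1.
Now (~x_42) is unsatisfied and unit — conflict.
So x_21 must be the other value — set x_21 = 0.
Unit clause (x_22) forces x_22 = 1.
Unit clause (~x_32) forces x_32 = 0.
Unit clause (x_31) forces x_31 = 1.
Unit clause (~x_41) forces x_41 = 0.
Unit clause (x_42) forces x_42 = 1.
Now (~x_42) is unsatisfied and unit — conflict.
Neither x_21 = 1 nor x_21 = 0 works.
Neither x_12 = 1 nor x_12 = 0 works.
So x_11 must be the other value — set x_11 = 1.
Unit clause (~x_21) forces x_21 = 0.
Unit clause (~x_31) forces x_31 = 0.
Unit clause (~x_41) forces x_41 = 0.
Try x_22 = 1.
Unit clause (~x_12) forces x_12 = 0.
Unit clause (~x_32) forces x_32 = 0.
Unit clause (x_33) forces x_33 = 1.
Unit clause (~x_42) forces x_42 = 0.
Unit clause (x_43) forces x_43 = 1.
Now (~x_43) is unsatisfied and unit — conflict.
So x_22 must be the other value — set x_22 = 0.
Unit clause (x_23) forces x_23 = 1.
Unit clause (~x_13) forces x_13 = 0.
Unit clause (~x_33) forces x_33 = 0.
Unit clause (x_32) forces x_32 = 1.
Unit clause (~x_12) forces x_12 = 0.
Unit clause (~x_42) forces x_42 = 0.
Unit clause (x_43) forces x_43 = 1.
Now (~x_43) is unsatisfied and unit — conflict.
Neither x_22 = 1 nor x_22 = 0 works.
Neither x_11 = 1 nor x_11 = 0 works.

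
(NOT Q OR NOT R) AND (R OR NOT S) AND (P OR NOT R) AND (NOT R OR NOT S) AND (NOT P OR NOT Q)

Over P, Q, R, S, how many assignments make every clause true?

There are 2^4 = 16 truth assignments over (P, Q, R, S).
Check each against the 5 clauses (columns in the order P, Q, R, S):
  F F F F  ✓ satisfies all
  F F F T  ✗ fails (R OR NOT S)
  F F T F  ✗ fails (P OR NOT R)
  F F T T  ✗ fails (P OR NOT R)
  F T F F  ✓ satisfies all
  F T F T  ✗ fails (R OR NOT S)
  F T T F  ✗ fails (NOT Q OR NOT R)
  F T T T  ✗ fails (NOT Q OR NOT R)
  T F F F  ✓ satisfies all
  T F F T  ✗ fails (R OR NOT S)
  T F T F  ✓ satisfies all
  T F T T  ✗ fails (NOT R OR NOT S)
  T T F F  ✗ fails (NOT P OR NOT Q)
  T T F T  ✗ fails (R OR NOT S)
  T T T F  ✗ fails (NOT Q OR NOT R)
  T T T T  ✗ fails (NOT Q OR NOT R)
4 of the 16 rows are models.

4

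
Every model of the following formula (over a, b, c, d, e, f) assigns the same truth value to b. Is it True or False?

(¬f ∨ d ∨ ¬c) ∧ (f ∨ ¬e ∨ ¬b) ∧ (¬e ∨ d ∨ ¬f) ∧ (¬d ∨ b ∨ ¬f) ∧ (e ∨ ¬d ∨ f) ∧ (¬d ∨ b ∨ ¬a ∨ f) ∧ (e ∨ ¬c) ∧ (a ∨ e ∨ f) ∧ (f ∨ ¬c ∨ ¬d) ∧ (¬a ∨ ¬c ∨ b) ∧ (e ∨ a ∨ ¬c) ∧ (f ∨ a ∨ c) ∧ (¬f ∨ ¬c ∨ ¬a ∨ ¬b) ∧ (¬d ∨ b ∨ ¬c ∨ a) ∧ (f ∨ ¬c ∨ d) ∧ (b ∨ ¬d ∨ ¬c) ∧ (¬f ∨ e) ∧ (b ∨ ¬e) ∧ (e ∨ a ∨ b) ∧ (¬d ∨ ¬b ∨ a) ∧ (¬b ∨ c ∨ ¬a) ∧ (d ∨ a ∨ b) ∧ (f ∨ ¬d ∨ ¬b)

False

Suppose b = True.
Suppose f = True.
(e) alone gives e = True.
(d) alone gives d = True.
(a) alone gives a = True.
(¬c) alone gives c = False.
That conflicts with the unit clause (c).
Backtrack on f: now try f = False.
(¬e) alone gives e = False.
(¬d) alone gives d = False.
(¬c) alone gives c = False.
(a) alone gives a = True.
That conflicts with the unit clause (¬a).
Both values of f lead to a conflict.
So every satisfying assignment has b = False.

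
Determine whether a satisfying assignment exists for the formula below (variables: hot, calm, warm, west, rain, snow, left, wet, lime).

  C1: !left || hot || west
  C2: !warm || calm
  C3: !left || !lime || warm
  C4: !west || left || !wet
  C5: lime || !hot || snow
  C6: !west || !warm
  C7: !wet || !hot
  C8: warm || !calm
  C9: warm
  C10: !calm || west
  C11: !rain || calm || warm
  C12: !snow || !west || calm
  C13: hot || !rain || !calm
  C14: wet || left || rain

The clause (warm) is unit, so warm = true.
The clause (calm) is unit, so calm = true.
The clause (!west) is unit, so west = false.
But (west) is also a unit clause — contradiction.
No assignment satisfies every clause.

Unsatisfiable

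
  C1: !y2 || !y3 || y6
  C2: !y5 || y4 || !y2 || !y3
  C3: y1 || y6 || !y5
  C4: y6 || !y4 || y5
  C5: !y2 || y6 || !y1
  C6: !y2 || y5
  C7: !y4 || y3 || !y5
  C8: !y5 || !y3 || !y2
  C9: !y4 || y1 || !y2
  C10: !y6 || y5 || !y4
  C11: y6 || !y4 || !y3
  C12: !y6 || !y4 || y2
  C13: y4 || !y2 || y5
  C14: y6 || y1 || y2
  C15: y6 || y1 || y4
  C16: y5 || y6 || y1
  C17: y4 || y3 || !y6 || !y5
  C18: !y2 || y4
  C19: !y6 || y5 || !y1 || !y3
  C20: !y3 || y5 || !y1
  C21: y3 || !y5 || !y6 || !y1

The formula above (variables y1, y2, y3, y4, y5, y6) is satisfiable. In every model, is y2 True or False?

Suppose y2 = true.
(y5) alone gives y5 = true.
(!y3) alone gives y3 = false.
(!y4) alone gives y4 = false.
That conflicts with the unit clause (y4).
So every satisfying assignment has y2 = False.

False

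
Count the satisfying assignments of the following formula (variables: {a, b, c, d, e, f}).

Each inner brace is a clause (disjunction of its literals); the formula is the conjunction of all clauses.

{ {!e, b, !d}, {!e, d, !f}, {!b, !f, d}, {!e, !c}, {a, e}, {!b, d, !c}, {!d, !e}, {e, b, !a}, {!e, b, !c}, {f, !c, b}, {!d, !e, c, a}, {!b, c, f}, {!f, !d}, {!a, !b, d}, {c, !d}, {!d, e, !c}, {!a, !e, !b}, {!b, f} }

2

There are 2^6 = 64 truth assignments over (a, b, c, d, e, f).
Split on f. With f = true, the clauses containing f are satisfied and !f drops from the rest; 0 of the 2^5 = 32 assignments to the other variables satisfy what remains.
With f = false, by the same count on the reduced clause set, 2 assignments work.
Total: 0 + 2 = 2.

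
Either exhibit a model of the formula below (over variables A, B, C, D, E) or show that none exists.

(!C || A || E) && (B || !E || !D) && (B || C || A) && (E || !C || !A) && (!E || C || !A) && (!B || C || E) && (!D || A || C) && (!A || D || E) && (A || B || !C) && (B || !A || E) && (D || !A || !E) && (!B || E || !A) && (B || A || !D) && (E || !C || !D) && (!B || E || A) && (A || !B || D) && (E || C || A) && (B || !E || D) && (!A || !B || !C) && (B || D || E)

A ↦ false,  B ↦ true,  C ↦ true,  D ↦ true,  E ↦ true

Case C = true:
Case A = false:
Unit clause (E) forces E = true.
Unit clause (B) forces B = true.
Unit clause (D) forces D = true.
This assignment satisfies each clause.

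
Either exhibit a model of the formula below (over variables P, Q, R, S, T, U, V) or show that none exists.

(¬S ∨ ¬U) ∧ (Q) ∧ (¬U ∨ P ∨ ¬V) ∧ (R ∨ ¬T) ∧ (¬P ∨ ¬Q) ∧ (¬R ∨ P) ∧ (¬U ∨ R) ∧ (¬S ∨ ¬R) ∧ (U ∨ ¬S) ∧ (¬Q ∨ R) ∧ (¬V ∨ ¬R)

UNSATISFIABLE

(Q) alone gives Q = True.
(¬P) alone gives P = False.
(¬R) alone gives R = False.
But (R) is also a unit clause — contradiction.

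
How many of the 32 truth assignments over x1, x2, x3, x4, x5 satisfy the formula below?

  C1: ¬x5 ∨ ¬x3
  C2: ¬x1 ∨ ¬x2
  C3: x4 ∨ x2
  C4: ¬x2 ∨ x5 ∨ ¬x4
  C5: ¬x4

3

There are 2^5 = 32 truth assignments over (x1, x2, x3, x4, x5).
Split on x1. With x1 = True, the clauses containing x1 are satisfied and ¬x1 drops from the rest; 0 of the 2^4 = 16 assignments to the other variables satisfy what remains.
With x1 = False, by the same count on the reduced clause set, 3 assignments work.
Total: 0 + 3 = 3.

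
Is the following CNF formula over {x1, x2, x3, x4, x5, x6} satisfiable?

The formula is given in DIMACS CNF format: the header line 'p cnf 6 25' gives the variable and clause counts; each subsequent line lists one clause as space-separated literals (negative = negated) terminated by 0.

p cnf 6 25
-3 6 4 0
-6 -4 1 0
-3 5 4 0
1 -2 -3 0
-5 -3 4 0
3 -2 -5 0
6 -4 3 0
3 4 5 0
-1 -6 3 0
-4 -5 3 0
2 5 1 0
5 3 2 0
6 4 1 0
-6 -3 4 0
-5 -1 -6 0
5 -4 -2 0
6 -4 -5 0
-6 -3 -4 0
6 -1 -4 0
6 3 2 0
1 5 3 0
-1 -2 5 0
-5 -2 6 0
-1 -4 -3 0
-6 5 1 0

Yes, satisfiable

Branch on x3: set x3 = False.
Branch on x2: set x2 = False.
(x5) alone gives x5 = True.
(¬x4) alone gives x4 = False.
(x6) alone gives x6 = True.
(¬x1) alone gives x1 = False.
Every clause now holds.
A satisfying assignment: x1 ↦ False,  x2 ↦ False,  x3 ↦ False,  x4 ↦ False,  x5 ↦ True,  x6 ↦ True.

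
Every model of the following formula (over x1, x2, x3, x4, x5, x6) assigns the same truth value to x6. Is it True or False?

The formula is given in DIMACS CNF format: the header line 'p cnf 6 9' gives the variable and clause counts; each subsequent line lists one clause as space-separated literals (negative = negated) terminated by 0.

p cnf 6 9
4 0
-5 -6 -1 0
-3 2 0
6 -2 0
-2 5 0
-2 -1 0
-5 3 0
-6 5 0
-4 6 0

Suppose x6 = False.
From the singleton clause (x4), x4 = True.
That conflicts with the unit clause (¬x4).
So every satisfying assignment has x6 = True.

True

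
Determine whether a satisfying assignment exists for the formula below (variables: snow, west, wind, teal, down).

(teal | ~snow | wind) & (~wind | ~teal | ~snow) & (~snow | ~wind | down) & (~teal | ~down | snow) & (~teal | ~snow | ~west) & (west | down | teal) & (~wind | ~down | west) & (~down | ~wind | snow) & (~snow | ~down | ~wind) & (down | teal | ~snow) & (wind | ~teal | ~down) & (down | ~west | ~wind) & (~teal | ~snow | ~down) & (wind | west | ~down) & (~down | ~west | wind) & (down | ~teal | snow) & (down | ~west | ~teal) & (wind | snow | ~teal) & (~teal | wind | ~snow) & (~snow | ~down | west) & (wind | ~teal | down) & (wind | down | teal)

Unsatisfiable

Case teal = 1:
Case wind = 0:
The clause (~down) is unit, so down = 0.
But (down) is also a unit clause — contradiction.
That branch fails; take wind = 1 instead.
The clause (~snow) is unit, so snow = 0.
The clause (~down) is unit, so down = 0.
But (down) is also a unit clause — contradiction.
Both values of wind lead to a conflict.
That branch fails; take teal = 0 instead.
Case snow = 0:
Case west = 1:
Case down = 0:
The clause (~wind) is unit, so wind = 0.
But (wind) is also a unit clause — contradiction.
That branch fails; take down = 1 instead.
The clause (~wind) is unit, so wind = 0.
But (wind) is also a unit clause — contradiction.
Both values of down lead to a conflict.
That branch fails; take west = 0 instead.
The clause (down) is unit, so down = 1.
The clause (~wind) is unit, so wind = 0.
But (wind) is also a unit clause — contradiction.
Both values of west lead to a conflict.
That branch fails; take snow = 1 instead.
The clause (wind) is unit, so wind = 1.
The clause (down) is unit, so down = 1.
But (~down) is also a unit clause — contradiction.
Both values of snow lead to a conflict.
Both values of teal lead to a conflict.
No assignment satisfies every clause.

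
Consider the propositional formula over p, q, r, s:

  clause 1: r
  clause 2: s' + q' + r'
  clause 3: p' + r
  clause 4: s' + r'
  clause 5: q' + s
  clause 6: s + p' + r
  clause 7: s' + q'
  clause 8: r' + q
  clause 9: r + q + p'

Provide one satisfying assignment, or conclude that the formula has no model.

UNSATISFIABLE

The clause (r) is unit, so r = 1.
The clause (s') is unit, so s = 0.
The clause (q') is unit, so q = 0.
Now (q) is unsatisfied and unit — conflict.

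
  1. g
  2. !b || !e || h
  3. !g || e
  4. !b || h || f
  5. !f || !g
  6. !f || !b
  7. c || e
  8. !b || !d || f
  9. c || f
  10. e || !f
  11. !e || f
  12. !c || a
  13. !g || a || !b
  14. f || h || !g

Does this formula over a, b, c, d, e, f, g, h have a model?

From the singleton clause (g), g = true.
From the singleton clause (e), e = true.
From the singleton clause (!f), f = false.
But (f) is also a unit clause — contradiction.
No assignment satisfies every clause.

No, unsatisfiable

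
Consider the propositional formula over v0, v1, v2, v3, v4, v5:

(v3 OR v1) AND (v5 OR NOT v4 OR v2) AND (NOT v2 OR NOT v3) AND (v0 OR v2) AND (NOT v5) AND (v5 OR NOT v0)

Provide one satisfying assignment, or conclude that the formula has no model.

The clause (NOT v5) is unit, so v5 = false.
The clause (NOT v0) is unit, so v0 = false.
The clause (v2) is unit, so v2 = true.
The clause (NOT v3) is unit, so v3 = false.
The clause (v1) is unit, so v1 = true.
All clauses hold; v4 can take either value.

v0=false,  v1=true,  v2=true,  v3=false,  v4=false,  v5=false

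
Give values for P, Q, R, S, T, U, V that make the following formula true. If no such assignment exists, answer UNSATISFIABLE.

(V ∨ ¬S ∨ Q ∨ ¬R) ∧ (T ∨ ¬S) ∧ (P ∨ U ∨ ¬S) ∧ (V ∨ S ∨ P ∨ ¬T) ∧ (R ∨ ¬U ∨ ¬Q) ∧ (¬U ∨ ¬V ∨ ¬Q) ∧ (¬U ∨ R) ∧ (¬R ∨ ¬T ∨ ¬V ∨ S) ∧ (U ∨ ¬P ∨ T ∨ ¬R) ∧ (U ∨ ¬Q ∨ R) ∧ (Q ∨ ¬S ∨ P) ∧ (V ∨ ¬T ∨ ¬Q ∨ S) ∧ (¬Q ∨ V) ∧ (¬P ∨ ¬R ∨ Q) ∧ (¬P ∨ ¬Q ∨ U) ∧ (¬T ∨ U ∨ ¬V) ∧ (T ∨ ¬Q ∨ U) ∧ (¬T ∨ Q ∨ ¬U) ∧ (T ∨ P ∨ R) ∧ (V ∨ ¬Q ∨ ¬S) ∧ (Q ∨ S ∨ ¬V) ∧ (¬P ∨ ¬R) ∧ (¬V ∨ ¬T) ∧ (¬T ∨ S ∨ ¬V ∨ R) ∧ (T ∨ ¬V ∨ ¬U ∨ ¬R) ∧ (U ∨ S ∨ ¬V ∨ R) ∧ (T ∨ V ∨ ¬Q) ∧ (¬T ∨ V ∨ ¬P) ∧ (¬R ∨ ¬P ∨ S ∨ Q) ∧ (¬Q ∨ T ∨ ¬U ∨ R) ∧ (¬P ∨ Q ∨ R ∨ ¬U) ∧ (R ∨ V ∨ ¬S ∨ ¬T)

P ↦ False, Q ↦ False, R ↦ True, S ↦ False, T ↦ False, U ↦ False, V ↦ False

Branch on T: set T = False.
The clause (¬S) is unit, so S = False.
Branch on U: set U = False.
The clause (¬Q) is unit, so Q = False.
The clause (¬V) is unit, so V = False.
Branch on P: set P = False.
The clause (R) is unit, so R = True.
All clauses are satisfied.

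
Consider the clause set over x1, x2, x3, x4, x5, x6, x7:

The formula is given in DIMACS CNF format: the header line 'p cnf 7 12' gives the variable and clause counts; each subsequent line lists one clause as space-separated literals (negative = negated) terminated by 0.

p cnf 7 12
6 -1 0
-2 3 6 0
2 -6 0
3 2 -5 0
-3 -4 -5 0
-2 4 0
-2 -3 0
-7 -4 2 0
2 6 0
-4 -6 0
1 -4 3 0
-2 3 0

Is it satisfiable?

No

Case x6 = True:
(x2) alone gives x2 = True.
(x4) alone gives x4 = True.
Now (¬x4) is unsatisfied and unit — conflict.
Undo x6 and try x6 = False.
(¬x1) alone gives x1 = False.
(x2) alone gives x2 = True.
(x3) alone gives x3 = True.
Now (¬x3) is unsatisfied and unit — conflict.
Both values of x6 lead to a conflict.
No assignment satisfies every clause.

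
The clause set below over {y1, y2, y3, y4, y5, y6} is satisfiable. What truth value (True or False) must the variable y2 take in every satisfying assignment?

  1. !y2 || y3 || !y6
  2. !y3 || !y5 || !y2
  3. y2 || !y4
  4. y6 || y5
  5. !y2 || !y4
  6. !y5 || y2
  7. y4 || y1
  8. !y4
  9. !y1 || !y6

Suppose y2 = false.
The clause (!y4) is unit, so y4 = false.
The clause (!y5) is unit, so y5 = false.
The clause (y6) is unit, so y6 = true.
The clause (y1) is unit, so y1 = true.
That conflicts with the unit clause (!y1).
So every satisfying assignment has y2 = True.

True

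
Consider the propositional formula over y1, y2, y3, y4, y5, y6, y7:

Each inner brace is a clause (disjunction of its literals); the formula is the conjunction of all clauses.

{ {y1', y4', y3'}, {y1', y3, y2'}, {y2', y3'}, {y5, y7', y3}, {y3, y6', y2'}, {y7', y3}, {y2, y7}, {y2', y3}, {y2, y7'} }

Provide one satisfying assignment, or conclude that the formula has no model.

Case y2 = 0:
(y7) alone gives y7 = 1.
But (y7') is also a unit clause — contradiction.
So y2 must be the other value — set y2 = 1.
(y3') alone gives y3 = 0.
But (y3) is also a unit clause — contradiction.
Either choice for y2 ends in contradiction.

UNSATISFIABLE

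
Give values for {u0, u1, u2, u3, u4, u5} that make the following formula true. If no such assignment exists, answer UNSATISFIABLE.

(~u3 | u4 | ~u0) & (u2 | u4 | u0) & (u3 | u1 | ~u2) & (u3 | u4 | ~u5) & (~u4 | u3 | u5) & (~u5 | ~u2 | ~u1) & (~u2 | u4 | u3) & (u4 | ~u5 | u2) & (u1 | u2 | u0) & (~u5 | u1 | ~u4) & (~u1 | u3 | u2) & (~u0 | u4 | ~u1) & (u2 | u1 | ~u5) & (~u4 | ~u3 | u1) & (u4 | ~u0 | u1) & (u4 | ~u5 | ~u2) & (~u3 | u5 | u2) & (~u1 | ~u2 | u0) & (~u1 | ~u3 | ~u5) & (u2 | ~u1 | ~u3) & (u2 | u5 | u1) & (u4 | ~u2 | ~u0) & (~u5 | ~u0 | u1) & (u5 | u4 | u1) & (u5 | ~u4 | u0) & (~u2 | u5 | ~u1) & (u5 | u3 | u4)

Branch on u3: set u3 = 0.
Branch on u1: set u1 = 1.
From the singleton clause (u2), u2 = 1.
From the singleton clause (~u5), u5 = 0.
That conflicts with the unit clause (u5).
Undo u1 and try u1 = 0.
From the singleton clause (~u2), u2 = 0.
From the singleton clause (u0), u0 = 1.
From the singleton clause (~u5), u5 = 0.
That conflicts with the unit clause (u5).
Either choice for u1 ends in contradiction.
Undo u3 and try u3 = 1.
Branch on u4: set u4 = 1.
From the singleton clause (u1), u1 = 1.
From the singleton clause (~u5), u5 = 0.
From the singleton clause (u2), u2 = 1.
That conflicts with the unit clause (~u2).
Undo u4 and try u4 = 0.
From the singleton clause (~u0), u0 = 0.
From the singleton clause (u2), u2 = 1.
From the singleton clause (~u5), u5 = 0.
From the singleton clause (~u1), u1 = 0.
That conflicts with the unit clause (u1).
Either choice for u4 ends in contradiction.
Either choice for u3 ends in contradiction.

UNSATISFIABLE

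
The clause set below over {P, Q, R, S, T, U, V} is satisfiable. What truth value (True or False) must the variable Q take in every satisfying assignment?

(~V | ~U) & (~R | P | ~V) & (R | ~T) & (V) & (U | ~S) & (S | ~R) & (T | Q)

True

Suppose Q = 0.
(V) alone gives V = 1.
(~U) alone gives U = 0.
(~S) alone gives S = 0.
(~R) alone gives R = 0.
(~T) alone gives T = 0.
That conflicts with the unit clause (T).
So every satisfying assignment has Q = True.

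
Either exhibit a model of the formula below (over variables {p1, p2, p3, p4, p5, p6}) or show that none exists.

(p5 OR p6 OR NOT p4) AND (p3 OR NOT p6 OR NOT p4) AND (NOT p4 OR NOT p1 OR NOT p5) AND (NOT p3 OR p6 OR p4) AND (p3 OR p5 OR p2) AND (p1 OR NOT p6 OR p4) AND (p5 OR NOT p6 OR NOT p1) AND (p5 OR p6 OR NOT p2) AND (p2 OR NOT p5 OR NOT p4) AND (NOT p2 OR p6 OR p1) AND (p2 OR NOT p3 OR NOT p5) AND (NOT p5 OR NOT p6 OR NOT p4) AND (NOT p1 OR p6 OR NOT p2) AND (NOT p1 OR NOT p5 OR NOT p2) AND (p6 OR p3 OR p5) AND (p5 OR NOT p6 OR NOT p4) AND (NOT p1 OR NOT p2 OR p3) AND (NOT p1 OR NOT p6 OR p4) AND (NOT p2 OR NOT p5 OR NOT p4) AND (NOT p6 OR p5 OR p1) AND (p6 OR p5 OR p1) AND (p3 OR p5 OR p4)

Try p5 = true.
Try p4 = false.
Try p3 = false.
Try p1 = false.
From the singleton clause (NOT p6), p6 = false.
From the singleton clause (NOT p2), p2 = false.
All clauses are satisfied.

p1: false, p2: false, p3: false, p4: false, p5: true, p6: false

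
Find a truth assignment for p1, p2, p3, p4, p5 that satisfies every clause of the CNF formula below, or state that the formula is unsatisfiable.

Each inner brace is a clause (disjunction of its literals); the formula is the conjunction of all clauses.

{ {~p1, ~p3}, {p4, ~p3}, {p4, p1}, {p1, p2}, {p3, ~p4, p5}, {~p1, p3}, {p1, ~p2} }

Suppose p1 = 0.
Unit clause (p4) forces p4 = 1.
Unit clause (p2) forces p2 = 1.
Now (~p2) is unsatisfied and unit — conflict.
Backtrack on p1: now try p1 = 1.
Unit clause (~p3) forces p3 = 0.
Now (p3) is unsatisfied and unit — conflict.
Both values of p1 lead to a conflict.

UNSATISFIABLE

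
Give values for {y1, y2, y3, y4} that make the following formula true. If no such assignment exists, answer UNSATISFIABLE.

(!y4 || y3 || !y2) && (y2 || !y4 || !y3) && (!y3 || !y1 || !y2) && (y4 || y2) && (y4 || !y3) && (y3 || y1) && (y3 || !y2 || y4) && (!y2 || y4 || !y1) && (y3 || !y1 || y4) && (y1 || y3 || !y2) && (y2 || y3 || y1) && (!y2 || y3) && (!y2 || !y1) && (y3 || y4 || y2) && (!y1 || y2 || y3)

y1 ↦ false, y2 ↦ true, y3 ↦ true, y4 ↦ true

Suppose y4 = true.
Suppose y3 = true.
The clause (y2) is unit, so y2 = true.
The clause (!y1) is unit, so y1 = false.
Every clause now holds.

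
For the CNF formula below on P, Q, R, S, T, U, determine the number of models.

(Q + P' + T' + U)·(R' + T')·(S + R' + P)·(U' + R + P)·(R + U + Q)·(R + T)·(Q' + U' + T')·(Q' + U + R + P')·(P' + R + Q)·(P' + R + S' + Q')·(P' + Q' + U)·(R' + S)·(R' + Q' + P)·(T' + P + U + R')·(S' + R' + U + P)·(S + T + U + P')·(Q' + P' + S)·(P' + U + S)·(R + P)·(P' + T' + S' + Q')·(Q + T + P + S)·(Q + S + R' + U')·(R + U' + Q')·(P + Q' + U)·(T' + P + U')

4

There are 2^6 = 64 truth assignments over (P, Q, R, S, T, U).
Split on T. With T = 1, the clauses containing T are satisfied and T' drops from the rest; 0 of the 2^5 = 32 assignments to the other variables satisfy what remains.
With T = 0, by the same count on the reduced clause set, 4 assignments work.
(One model: P=F, Q=F, R=T, S=T, T=F, U=T.)
Total: 0 + 4 = 4.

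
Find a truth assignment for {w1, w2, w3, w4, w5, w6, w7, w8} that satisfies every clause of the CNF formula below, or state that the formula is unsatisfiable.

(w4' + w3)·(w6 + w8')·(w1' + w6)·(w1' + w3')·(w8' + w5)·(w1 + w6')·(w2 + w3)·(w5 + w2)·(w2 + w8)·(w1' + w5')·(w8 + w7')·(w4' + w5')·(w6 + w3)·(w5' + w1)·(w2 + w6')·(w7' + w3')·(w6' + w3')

Case w4 = 0:
Case w6 = 0:
(w8') alone gives w8 = 0.
(w1') alone gives w1 = 0.
(w2) alone gives w2 = 1.
(w7') alone gives w7 = 0.
(w3) alone gives w3 = 1.
(w5') alone gives w5 = 0.
All clauses are satisfied.

w1=0,  w2=1,  w3=1,  w4=0,  w5=0,  w6=0,  w7=0,  w8=0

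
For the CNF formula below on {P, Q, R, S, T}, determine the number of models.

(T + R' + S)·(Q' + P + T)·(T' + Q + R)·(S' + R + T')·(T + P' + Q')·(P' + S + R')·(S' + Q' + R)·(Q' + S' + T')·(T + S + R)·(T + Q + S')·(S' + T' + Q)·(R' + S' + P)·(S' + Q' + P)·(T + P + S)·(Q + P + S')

There are 2^5 = 32 truth assignments over (P, Q, R, S, T).
Split on R. With R = 1, the clauses containing R are satisfied and R' drops from the rest; 2 of the 2^4 = 16 assignments to the other variables satisfy what remains.
With R = 0, by the same count on the reduced clause set, 2 assignments work.
(One model: P=F, Q=F, R=T, S=F, T=T.)
Total: 2 + 2 = 4.

4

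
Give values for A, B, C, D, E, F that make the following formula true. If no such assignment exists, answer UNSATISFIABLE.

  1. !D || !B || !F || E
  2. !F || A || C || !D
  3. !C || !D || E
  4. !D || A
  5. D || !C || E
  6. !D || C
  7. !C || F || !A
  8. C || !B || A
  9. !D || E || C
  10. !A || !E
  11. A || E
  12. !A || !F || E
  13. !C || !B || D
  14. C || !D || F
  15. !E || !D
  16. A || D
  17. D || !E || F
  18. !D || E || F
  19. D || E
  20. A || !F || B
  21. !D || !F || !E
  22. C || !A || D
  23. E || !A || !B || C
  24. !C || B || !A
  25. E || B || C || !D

Try D = false.
(A) alone gives A = true.
(!E) alone gives E = false.
Now (E) is unsatisfied and unit — conflict.
So D must be the other value — set D = true.
(A) alone gives A = true.
(C) alone gives C = true.
(E) alone gives E = true.
Now (!E) is unsatisfied and unit — conflict.
Both values of D lead to a conflict.

UNSATISFIABLE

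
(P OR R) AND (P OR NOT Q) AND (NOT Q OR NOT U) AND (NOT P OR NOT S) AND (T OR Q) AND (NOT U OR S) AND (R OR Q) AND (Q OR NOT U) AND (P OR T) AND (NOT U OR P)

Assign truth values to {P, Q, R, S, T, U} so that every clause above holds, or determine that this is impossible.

Suppose P = true.
The clause (NOT S) is unit, so S = false.
The clause (NOT U) is unit, so U = false.
Suppose T = false.
The clause (Q) is unit, so Q = true.
Every clause is now satisfied; R is unconstrained.

P: true,  Q: true,  R: true,  S: false,  T: false,  U: false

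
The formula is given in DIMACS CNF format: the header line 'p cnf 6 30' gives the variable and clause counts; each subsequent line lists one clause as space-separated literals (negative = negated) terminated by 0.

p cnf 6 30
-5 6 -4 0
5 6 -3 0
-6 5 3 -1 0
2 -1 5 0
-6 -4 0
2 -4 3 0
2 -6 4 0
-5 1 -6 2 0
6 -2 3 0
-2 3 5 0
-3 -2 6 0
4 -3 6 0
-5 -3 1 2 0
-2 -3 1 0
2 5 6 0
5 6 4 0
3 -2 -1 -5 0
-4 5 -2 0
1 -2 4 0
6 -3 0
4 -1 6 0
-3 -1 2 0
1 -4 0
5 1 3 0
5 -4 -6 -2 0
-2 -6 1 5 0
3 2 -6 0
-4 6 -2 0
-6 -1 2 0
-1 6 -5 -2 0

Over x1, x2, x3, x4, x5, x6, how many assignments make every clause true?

3

There are 2^6 = 64 truth assignments over (x1, x2, x3, x4, x5, x6).
Split on x5. With x5 = True, the clauses containing x5 are satisfied and ¬x5 drops from the rest; 2 of the 2^5 = 32 assignments to the other variables satisfy what remains.
With x5 = False, by the same count on the reduced clause set, 1 assignment works.
(One model: x1=F, x2=F, x3=F, x4=F, x5=T, x6=F.)
Total: 2 + 1 = 3.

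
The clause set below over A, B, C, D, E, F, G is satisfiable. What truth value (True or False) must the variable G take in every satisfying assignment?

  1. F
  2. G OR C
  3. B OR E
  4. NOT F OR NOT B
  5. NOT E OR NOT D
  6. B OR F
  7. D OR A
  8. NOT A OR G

True

Suppose G = false.
(F) alone gives F = true.
(C) alone gives C = true.
(NOT B) alone gives B = false.
(E) alone gives E = true.
(NOT D) alone gives D = false.
(A) alone gives A = true.
Now (NOT A) is unsatisfied and unit — conflict.
So every satisfying assignment has G = True.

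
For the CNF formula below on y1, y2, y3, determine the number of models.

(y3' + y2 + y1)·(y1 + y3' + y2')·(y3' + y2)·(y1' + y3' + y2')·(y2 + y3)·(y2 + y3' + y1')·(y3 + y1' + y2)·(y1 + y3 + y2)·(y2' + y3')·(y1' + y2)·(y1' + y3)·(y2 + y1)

There are 2^3 = 8 truth assignments over (y1, y2, y3).
Check each against the 12 clauses (columns in the order y1, y2, y3):
  F F F  ✗ fails (y2 + y3)
  F F T  ✗ fails (y3' + y2 + y1)
  F T F  ✓ satisfies all
  F T T  ✗ fails (y1 + y3' + y2')
  T F F  ✗ fails (y2 + y3)
  T F T  ✗ fails (y3' + y2)
  T T F  ✗ fails (y1' + y3)
  T T T  ✗ fails (y1' + y3' + y2')
1 of the 8 rows is a model.

1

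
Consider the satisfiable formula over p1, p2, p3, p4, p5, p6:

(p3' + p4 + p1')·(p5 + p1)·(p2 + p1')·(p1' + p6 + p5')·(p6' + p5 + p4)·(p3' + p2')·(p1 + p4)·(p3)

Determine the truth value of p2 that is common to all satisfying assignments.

False

Suppose p2 = 1.
The clause (p3') is unit, so p3 = 0.
But (p3) is also a unit clause — contradiction.
So every satisfying assignment has p2 = False.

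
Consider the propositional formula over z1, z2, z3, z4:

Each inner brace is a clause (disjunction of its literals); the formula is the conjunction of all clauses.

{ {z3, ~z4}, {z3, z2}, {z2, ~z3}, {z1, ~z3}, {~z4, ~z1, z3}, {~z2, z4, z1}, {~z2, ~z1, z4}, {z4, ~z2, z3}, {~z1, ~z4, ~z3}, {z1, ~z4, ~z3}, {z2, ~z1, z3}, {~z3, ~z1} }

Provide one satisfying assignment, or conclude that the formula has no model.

Branch on z3: set z3 = 1.
(z2) alone gives z2 = 1.
(z1) alone gives z1 = 1.
Now (~z1) is unsatisfied and unit — conflict.
Backtrack on z3: now try z3 = 0.
(~z4) alone gives z4 = 0.
(z2) alone gives z2 = 1.
Now (~z2) is unsatisfied and unit — conflict.
Both values of z3 lead to a conflict.

UNSATISFIABLE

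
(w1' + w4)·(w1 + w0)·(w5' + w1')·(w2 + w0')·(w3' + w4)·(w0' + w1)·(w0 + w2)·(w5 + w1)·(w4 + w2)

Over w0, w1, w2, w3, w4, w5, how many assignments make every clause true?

4

There are 2^6 = 64 truth assignments over (w0, w1, w2, w3, w4, w5).
Split on w5. With w5 = 1, the clauses containing w5 are satisfied and w5' drops from the rest; 0 of the 2^5 = 32 assignments to the other variables satisfy what remains.
With w5 = 0, by the same count on the reduced clause set, 4 assignments work.
(One model: w0=F, w1=T, w2=T, w3=F, w4=T, w5=F.)
Total: 0 + 4 = 4.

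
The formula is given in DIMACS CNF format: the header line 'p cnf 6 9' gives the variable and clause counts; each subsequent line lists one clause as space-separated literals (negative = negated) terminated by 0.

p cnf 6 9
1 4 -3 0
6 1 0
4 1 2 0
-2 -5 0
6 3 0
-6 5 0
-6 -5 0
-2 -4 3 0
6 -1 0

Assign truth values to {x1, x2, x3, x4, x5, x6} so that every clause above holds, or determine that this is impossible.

Case x6 = True:
From the singleton clause (x5), x5 = True.
Now (¬x5) is unsatisfied and unit — conflict.
Undo x6 and try x6 = False.
From the singleton clause (x1), x1 = True.
Now (¬x1) is unsatisfied and unit — conflict.
Both values of x6 lead to a conflict.

UNSATISFIABLE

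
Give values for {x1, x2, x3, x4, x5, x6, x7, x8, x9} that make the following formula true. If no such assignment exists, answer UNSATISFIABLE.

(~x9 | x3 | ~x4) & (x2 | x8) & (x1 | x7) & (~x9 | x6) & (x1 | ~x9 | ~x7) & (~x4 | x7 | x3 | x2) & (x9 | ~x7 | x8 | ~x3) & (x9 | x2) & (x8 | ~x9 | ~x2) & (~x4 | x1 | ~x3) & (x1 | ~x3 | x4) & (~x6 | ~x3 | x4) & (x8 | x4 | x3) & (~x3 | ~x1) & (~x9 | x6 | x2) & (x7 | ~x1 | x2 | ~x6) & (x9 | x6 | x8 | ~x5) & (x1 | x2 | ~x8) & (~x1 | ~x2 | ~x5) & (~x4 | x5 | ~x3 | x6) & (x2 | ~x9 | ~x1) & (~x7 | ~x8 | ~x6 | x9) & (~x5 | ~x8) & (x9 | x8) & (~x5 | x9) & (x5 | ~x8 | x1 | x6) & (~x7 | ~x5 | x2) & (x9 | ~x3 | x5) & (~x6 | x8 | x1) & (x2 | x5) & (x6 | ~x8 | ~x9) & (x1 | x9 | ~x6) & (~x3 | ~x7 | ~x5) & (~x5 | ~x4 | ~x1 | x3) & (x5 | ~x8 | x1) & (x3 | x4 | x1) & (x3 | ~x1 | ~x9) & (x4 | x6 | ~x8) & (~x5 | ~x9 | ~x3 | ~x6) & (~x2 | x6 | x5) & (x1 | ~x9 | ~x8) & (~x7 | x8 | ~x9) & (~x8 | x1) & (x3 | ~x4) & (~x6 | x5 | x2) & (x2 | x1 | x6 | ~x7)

Suppose x2 = 1.
Suppose x1 = 1.
The clause (~x3) is unit, so x3 = 0.
The clause (~x5) is unit, so x5 = 0.
The clause (~x9) is unit, so x9 = 0.
The clause (x8) is unit, so x8 = 1.
The clause (x6) is unit, so x6 = 1.
The clause (~x7) is unit, so x7 = 0.
The clause (~x4) is unit, so x4 = 0.
This assignment satisfies each clause.

x1 ↦ 1; x2 ↦ 1; x3 ↦ 0; x4 ↦ 0; x5 ↦ 0; x6 ↦ 1; x7 ↦ 0; x8 ↦ 1; x9 ↦ 0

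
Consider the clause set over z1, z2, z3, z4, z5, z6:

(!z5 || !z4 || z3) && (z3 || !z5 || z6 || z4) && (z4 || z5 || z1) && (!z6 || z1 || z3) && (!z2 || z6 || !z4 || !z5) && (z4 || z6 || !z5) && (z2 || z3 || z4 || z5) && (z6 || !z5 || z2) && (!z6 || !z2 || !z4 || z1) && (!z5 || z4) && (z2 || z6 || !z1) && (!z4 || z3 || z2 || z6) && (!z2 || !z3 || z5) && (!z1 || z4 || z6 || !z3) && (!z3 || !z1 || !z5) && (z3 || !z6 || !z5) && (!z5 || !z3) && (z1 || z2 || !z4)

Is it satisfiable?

Yes, satisfiable

Suppose z5 = false.
Suppose z4 = true.
Suppose z2 = false.
(z1) alone gives z1 = true.
(z6) alone gives z6 = true.
No clause remains; z3 is free.
A satisfying assignment: z1: true; z2: false; z3: false; z4: true; z5: false; z6: true.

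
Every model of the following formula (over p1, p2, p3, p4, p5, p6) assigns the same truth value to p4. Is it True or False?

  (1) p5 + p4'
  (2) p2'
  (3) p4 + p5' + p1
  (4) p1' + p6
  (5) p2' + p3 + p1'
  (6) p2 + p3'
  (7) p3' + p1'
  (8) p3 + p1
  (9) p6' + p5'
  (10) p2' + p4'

Suppose p4 = 1.
From the singleton clause (p5), p5 = 1.
From the singleton clause (p2'), p2 = 0.
From the singleton clause (p3'), p3 = 0.
From the singleton clause (p1), p1 = 1.
From the singleton clause (p6), p6 = 1.
Now (p6') is unsatisfied and unit — conflict.
So every satisfying assignment has p4 = False.

False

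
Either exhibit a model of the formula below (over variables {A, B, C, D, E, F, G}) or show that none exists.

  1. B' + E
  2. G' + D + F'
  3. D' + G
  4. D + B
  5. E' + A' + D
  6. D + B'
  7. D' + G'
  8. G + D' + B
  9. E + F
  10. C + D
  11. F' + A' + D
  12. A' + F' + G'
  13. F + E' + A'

UNSATISFIABLE

Branch on B: set B = 0.
The clause (D) is unit, so D = 1.
The clause (G) is unit, so G = 1.
But (G') is also a unit clause — contradiction.
Backtrack on B: now try B = 1.
The clause (E) is unit, so E = 1.
The clause (D) is unit, so D = 1.
The clause (G) is unit, so G = 1.
But (G') is also a unit clause — contradiction.
Neither B = 1 nor B = 0 works.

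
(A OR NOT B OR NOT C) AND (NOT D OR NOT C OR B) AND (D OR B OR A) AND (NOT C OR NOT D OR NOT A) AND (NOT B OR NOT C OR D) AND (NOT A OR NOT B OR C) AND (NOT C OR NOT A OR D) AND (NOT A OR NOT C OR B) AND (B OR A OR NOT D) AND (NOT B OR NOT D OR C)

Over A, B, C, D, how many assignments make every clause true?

There are 2^4 = 16 truth assignments over (A, B, C, D).
Split on B. With B = true, the clauses containing B are satisfied and NOT B drops from the rest; 1 of the 2^3 = 8 assignments to the other variables satisfy what remains.
With B = false, by the same count on the reduced clause set, 2 assignments work.
Total: 1 + 2 = 3.

3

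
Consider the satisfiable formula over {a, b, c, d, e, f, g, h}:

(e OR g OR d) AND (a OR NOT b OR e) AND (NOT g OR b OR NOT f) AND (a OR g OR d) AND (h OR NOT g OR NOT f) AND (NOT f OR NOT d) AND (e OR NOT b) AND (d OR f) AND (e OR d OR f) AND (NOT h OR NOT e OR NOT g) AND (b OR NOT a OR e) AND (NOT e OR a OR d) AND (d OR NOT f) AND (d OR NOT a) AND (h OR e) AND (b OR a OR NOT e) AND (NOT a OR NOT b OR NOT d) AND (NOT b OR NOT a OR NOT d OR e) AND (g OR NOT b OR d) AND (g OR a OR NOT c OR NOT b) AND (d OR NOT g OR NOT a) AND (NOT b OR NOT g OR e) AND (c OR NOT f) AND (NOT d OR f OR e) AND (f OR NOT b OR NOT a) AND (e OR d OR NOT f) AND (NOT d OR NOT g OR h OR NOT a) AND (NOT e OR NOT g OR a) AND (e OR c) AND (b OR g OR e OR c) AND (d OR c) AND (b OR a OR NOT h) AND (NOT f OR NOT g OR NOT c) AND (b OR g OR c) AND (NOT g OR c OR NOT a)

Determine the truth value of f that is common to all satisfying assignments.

False

Suppose f = true.
(NOT d) alone gives d = false.
Now (d) is unsatisfied and unit — conflict.
So every satisfying assignment has f = False.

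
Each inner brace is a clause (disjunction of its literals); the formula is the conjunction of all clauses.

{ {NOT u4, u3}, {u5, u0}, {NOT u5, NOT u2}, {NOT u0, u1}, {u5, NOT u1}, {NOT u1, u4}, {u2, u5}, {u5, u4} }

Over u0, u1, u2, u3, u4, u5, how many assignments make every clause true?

There are 2^6 = 64 truth assignments over (u0, u1, u2, u3, u4, u5).
Split on u3. With u3 = true, the clauses containing u3 are satisfied and NOT u3 drops from the rest; 4 of the 2^5 = 32 assignments to the other variables satisfy what remains.
With u3 = false, by the same count on the reduced clause set, 1 assignment works.
(One model: u0=F, u1=F, u2=F, u3=F, u4=F, u5=T.)
Total: 4 + 1 = 5.

5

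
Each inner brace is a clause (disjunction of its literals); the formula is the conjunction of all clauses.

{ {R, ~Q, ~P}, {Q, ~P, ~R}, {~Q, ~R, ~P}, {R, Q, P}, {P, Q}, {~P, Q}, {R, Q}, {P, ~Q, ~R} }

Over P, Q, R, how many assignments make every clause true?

1

There are 2^3 = 8 truth assignments over (P, Q, R).
Check each against the 8 clauses (columns in the order P, Q, R):
  F F F  ✗ fails (R | Q | P)
  F F T  ✗ fails (P | Q)
  F T F  ✓ satisfies all
  F T T  ✗ fails (P | ~Q | ~R)
  T F F  ✗ fails (~P | Q)
  T F T  ✗ fails (Q | ~P | ~R)
  T T F  ✗ fails (R | ~Q | ~P)
  T T T  ✗ fails (~Q | ~R | ~P)
1 of the 8 rows is a model.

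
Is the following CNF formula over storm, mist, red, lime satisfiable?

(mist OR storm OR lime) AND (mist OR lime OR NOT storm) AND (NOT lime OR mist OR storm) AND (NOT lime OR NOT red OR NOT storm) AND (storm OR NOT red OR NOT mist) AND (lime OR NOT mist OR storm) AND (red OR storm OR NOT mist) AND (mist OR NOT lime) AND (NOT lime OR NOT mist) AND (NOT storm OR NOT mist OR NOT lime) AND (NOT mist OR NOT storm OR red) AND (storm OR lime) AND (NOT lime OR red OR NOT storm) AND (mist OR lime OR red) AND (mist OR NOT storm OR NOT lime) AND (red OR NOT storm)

Branch on mist: set mist = true.
Unit clause (NOT lime) forces lime = false.
Unit clause (storm) forces storm = true.
Unit clause (red) forces red = true.
All clauses are satisfied.
A satisfying assignment: storm=true, mist=true, red=true, lime=false.

Yes, satisfiable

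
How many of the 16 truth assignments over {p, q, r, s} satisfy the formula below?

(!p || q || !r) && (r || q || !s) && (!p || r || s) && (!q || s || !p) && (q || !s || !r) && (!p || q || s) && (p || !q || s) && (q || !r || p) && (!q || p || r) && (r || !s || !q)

There are 2^4 = 16 truth assignments over (p, q, r, s).
Split on r. With r = true, the clauses containing r are satisfied and !r drops from the rest; 2 of the 2^3 = 8 assignments to the other variables satisfy what remains.
With r = false, by the same count on the reduced clause set, 1 assignment works.
(One model: p=F, q=F, r=F, s=F.)
Total: 2 + 1 = 3.

3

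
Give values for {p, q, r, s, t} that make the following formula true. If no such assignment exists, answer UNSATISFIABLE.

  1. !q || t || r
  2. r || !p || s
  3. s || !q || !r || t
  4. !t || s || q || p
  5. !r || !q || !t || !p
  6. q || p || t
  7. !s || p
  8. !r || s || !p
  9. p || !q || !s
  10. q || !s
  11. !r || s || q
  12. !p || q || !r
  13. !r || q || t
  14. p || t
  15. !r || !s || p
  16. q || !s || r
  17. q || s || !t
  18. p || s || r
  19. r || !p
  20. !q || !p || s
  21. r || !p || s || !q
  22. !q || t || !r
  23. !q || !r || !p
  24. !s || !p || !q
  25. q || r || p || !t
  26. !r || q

p ↦ false; q ↦ true; r ↦ true; s ↦ false; t ↦ true

Suppose s = false.
Suppose r = true.
Unit clause (!p) forces p = false.
Unit clause (q) forces q = true.
Unit clause (t) forces t = true.
All clauses are satisfied.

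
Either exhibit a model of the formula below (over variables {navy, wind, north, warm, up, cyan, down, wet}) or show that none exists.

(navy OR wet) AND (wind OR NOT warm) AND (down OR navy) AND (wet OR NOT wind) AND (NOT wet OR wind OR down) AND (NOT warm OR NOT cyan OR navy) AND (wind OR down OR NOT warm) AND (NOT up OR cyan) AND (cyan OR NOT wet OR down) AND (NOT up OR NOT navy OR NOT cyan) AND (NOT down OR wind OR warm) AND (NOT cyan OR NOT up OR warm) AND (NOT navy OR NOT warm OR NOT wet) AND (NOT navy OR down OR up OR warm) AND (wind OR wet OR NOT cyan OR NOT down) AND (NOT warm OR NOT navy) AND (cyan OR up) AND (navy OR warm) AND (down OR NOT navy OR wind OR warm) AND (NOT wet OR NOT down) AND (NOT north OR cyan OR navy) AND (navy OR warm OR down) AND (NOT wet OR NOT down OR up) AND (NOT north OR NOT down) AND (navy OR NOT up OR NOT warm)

UNSATISFIABLE

Branch on navy: set navy = true.
(NOT warm) alone gives warm = false.
Branch on wet: set wet = true.
(NOT down) alone gives down = false.
(wind) alone gives wind = true.
(cyan) alone gives cyan = true.
(NOT up) alone gives up = false.
That conflicts with the unit clause (up).
That branch fails; take wet = false instead.
(NOT wind) alone gives wind = false.
(NOT down) alone gives down = false.
That conflicts with the unit clause (down).
Both values of wet lead to a conflict.
That branch fails; take navy = false instead.
(wet) alone gives wet = true.
(down) alone gives down = true.
That conflicts with the unit clause (NOT down).
Both values of navy lead to a conflict.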